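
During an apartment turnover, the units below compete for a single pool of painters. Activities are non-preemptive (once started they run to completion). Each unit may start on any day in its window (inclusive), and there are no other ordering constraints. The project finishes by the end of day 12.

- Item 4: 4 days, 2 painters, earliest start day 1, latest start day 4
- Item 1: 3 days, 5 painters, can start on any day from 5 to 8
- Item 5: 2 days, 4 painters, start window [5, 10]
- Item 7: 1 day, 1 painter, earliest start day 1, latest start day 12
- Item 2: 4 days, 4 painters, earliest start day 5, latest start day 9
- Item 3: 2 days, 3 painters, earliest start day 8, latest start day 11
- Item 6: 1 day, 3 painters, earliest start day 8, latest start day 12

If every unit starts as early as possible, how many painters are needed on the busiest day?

Early-start schedule: Item 4@1, Item 1@5, Item 5@5, Item 7@1, Item 2@5, Item 3@8, Item 6@8.
Load per day: day 1: 3, day 2: 2, day 3: 2, day 4: 2, day 5: 13, day 6: 13, day 7: 9, day 8: 10, day 9: 3, day 10: 0, day 11: 0, day 12: 0.
Peak is 13.

13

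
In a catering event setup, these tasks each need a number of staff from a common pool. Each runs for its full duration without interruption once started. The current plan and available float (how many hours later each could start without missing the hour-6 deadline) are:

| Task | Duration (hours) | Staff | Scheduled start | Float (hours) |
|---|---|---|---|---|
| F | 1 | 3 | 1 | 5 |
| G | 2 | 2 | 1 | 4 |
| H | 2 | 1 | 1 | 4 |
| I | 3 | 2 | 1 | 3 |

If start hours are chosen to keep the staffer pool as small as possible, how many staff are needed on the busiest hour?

Early-start (F@1, G@1, H@1, I@1) gives peak 8: h1:8  h2:5  h3:2  h4:0  h5:0  h6:0.
Shift G→2, H→2, I→4.
Schedule F@1, G@2, H@2, I@4: h1:3  h2:3  h3:3  h4:2  h5:2  h6:2 — peak 3.
Total staffer-hours = 15 over 6 hours ⇒ peak ≥ ⌈15/6⌉ = 3, so 3 is optimal.

3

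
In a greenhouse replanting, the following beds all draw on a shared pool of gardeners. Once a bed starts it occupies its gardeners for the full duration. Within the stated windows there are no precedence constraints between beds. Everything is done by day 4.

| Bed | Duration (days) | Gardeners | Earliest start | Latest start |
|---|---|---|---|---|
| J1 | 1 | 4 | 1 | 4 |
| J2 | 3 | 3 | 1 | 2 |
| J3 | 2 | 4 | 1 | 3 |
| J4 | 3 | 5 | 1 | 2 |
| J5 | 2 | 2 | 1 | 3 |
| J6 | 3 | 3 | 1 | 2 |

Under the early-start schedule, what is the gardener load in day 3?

At early start, day 3 has: J2, J4, J6.
Demand: 3 + 5 + 3 = 11.

11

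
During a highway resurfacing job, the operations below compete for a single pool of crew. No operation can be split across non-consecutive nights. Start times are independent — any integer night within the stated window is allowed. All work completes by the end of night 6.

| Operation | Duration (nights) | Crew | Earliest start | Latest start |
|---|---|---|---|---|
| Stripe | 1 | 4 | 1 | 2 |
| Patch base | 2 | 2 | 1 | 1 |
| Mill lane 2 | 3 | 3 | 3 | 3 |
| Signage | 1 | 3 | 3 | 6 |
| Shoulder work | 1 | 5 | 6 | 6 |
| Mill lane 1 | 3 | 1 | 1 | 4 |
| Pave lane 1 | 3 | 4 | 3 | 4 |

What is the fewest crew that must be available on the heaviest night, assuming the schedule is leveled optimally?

Early-start (Stripe@1, Patch base@1, Mill lane 2@3, Signage@3, Shoulder work@6, Mill lane 1@1, Pave lane 1@3) gives peak 11: n1:7  n2:3  n3:11  n4:7  n5:7  n6:5.
Shift Signage→6.
Schedule Stripe@1, Patch base@1, Mill lane 2@3, Signage@6, Shoulder work@6, Mill lane 1@1, Pave lane 1@3: n1:7  n2:3  n3:8  n4:7  n5:7  n6:8 — peak 8.

8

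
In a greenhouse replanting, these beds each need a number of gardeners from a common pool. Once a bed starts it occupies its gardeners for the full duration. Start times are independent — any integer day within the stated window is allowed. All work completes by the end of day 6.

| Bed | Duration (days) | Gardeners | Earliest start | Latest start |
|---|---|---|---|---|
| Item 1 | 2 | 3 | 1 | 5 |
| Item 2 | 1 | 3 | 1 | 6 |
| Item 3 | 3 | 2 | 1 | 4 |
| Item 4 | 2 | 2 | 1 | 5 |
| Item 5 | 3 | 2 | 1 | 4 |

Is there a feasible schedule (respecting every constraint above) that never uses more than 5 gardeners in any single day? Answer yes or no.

Schedule Item 1@1, Item 2@3, Item 3@1, Item 4@4, Item 5@4: d1:5  d2:5  d3:5  d4:4  d5:4  d6:2 — peak 5 ≤ 5.

yes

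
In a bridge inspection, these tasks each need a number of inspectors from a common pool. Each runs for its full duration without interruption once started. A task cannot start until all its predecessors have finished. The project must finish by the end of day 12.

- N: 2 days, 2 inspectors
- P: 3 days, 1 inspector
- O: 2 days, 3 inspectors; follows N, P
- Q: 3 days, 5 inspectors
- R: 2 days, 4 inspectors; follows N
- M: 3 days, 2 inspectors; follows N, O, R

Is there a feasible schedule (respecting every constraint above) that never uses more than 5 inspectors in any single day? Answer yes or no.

yes

Schedule N@1, P@1, O@5, Q@7, R@3, M@10: d1:3  d2:3  d3:5  d4:4  d5:3  d6:3  d7:5  d8:5  d9:5  d10:2  d11:2  d12:2 — peak 5 ≤ 5.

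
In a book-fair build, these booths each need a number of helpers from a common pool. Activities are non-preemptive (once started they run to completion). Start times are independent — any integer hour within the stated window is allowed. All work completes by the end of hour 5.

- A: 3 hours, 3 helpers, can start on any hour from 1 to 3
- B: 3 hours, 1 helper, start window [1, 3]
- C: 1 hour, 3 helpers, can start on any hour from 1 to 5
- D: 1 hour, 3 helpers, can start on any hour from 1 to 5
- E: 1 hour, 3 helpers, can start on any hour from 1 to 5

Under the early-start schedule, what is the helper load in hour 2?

At early start, hour 2 has: A, B.
Demand: 3 + 1 = 4.

4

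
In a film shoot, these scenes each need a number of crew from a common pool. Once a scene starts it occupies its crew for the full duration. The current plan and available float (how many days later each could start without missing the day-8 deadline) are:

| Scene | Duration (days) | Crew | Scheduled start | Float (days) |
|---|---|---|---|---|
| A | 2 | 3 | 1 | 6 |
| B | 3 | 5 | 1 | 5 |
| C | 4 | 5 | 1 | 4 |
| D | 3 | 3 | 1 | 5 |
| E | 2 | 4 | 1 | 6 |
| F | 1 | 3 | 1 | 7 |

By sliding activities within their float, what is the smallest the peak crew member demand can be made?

Early-start (A@1, B@1, C@1, D@1, E@1, F@1) gives peak 23: d1:23  d2:20  d3:13  d4:5  d5:0  d6:0  d7:0  d8:0.
Shift C→4, D→3, E→6, F→8.
Schedule A@1, B@1, C@4, D@3, E@6, F@8: d1:8  d2:8  d3:8  d4:8  d5:8  d6:9  d7:9  d8:3 — peak 9.

9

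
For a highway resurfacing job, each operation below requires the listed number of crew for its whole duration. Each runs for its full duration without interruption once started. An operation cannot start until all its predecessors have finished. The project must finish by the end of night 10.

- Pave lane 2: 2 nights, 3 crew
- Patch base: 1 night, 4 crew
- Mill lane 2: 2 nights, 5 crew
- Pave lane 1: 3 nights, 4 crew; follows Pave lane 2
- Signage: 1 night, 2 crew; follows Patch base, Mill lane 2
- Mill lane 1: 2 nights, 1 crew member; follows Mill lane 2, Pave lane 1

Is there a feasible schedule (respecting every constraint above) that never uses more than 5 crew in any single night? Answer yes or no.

yes

Schedule Pave lane 2@1, Patch base@3, Mill lane 2@4, Pave lane 1@6, Signage@9, Mill lane 1@9: n1:3  n2:3  n3:4  n4:5  n5:5  n6:4  n7:4  n8:4  n9:3  n10:1 — peak 5 ≤ 5.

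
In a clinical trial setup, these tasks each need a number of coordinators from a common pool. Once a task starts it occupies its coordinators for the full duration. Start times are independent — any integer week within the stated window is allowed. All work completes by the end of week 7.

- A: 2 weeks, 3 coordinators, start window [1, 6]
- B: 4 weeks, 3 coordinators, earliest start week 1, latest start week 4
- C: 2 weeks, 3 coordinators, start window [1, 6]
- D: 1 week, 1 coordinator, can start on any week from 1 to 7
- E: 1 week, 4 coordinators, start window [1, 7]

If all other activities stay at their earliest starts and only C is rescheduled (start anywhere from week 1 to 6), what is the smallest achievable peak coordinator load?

C@1: w1:14  w2:9  w3:3  w4:3  w5:0  w6:0  w7:0 → peak 14
C@2: w1:11  w2:9  w3:6  w4:3  w5:0  w6:0  w7:0 → peak 11
C@3: w1:11  w2:6  w3:6  w4:6  w5:0  w6:0  w7:0 → peak 11
C@4: w1:11  w2:6  w3:3  w4:6  w5:3  w6:0  w7:0 → peak 11
C@5: w1:11  w2:6  w3:3  w4:3  w5:3  w6:3  w7:0 → peak 11
C@6: w1:11  w2:6  w3:3  w4:3  w5:0  w6:3  w7:3 → peak 11
Best is C@2, peak 11.

11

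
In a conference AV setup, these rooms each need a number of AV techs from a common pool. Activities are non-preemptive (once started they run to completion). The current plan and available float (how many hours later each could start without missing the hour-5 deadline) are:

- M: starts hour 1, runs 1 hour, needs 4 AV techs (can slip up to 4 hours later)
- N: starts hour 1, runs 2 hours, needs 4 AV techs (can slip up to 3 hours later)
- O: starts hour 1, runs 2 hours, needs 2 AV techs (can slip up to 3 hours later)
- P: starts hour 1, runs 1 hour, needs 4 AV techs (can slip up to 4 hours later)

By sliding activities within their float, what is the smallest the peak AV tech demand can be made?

6

Early-start (M@1, N@1, O@1, P@1) gives peak 14: h1:14  h2:6  h3:0  h4:0  h5:0.
Shift N→2, P→4.
Schedule M@1, N@2, O@1, P@4: h1:6  h2:6  h3:4  h4:4  h5:0 — peak 6.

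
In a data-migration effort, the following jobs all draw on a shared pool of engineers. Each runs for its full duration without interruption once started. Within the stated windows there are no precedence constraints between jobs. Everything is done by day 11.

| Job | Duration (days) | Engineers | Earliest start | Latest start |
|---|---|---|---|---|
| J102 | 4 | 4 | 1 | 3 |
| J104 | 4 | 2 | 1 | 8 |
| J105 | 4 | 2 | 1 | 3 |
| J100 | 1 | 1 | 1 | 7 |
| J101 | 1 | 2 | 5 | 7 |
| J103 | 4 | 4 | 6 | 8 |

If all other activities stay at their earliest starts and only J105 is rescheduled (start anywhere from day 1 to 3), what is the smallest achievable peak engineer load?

8

J105@1: d1:9  d2:8  d3:8  d4:8  d5:2  d6:4  d7:4  d8:4  d9:4  d10:0  d11:0 → peak 9
J105@2: d1:7  d2:8  d3:8  d4:8  d5:4  d6:4  d7:4  d8:4  d9:4  d10:0  d11:0 → peak 8
J105@3: d1:7  d2:6  d3:8  d4:8  d5:4  d6:6  d7:4  d8:4  d9:4  d10:0  d11:0 → peak 8
Best is J105@2, peak 8.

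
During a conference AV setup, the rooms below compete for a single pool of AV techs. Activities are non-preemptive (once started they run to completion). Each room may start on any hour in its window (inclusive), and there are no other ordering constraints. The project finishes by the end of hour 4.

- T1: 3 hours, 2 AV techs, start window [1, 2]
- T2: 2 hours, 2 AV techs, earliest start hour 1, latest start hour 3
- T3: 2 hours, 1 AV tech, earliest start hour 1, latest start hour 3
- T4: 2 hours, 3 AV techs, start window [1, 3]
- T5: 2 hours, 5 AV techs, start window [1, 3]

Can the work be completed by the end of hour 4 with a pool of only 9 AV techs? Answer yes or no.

yes

Schedule T1@1, T2@1, T3@1, T4@1, T5@3: h1:8  h2:8  h3:7  h4:5 — peak 8 ≤ 9.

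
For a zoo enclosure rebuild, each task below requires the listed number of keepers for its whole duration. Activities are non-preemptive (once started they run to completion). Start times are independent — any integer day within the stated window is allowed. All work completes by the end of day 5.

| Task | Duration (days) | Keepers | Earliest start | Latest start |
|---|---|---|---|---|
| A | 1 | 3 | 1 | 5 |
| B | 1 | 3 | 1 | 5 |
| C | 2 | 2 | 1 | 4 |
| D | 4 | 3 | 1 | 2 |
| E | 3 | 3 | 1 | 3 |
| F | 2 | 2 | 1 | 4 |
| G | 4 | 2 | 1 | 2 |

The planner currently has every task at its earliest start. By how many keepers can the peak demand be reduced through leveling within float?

Early-start peak: d1:18  d2:12  d3:8  d4:5  d5:0 ⇒ 18.
Leveled (A@1, B@1, C@4, D@2, E@1, F@4, G@2): d1:9  d2:8  d3:8  d4:9  d5:9 ⇒ 9.
Reduction 18 − 9 = 9.

9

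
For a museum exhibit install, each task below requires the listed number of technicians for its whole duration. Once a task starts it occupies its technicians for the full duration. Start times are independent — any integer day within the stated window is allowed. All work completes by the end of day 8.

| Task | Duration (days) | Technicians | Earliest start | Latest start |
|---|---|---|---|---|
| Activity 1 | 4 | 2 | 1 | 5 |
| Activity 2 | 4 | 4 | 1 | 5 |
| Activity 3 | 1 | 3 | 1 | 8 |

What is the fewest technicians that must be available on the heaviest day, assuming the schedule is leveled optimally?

Early-start (Activity 1@1, Activity 2@1, Activity 3@1) gives peak 9: d1:9  d2:6  d3:6  d4:6  d5:0  d6:0  d7:0  d8:0.
Shift Activity 2→5.
Schedule Activity 1@1, Activity 2@5, Activity 3@1: d1:5  d2:2  d3:2  d4:2  d5:4  d6:4  d7:4  d8:4 — peak 5.

5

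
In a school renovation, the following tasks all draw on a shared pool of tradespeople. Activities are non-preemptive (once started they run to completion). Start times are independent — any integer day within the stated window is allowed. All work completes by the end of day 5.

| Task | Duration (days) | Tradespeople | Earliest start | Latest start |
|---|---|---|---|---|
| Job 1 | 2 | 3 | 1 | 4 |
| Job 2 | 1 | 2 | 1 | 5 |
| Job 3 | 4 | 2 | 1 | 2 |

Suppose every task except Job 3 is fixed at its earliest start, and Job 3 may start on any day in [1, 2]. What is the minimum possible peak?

Job 3@1: d1:7  d2:5  d3:2  d4:2  d5:0 → peak 7
Job 3@2: d1:5  d2:5  d3:2  d4:2  d5:2 → peak 5
Best is Job 3@2, peak 5.

5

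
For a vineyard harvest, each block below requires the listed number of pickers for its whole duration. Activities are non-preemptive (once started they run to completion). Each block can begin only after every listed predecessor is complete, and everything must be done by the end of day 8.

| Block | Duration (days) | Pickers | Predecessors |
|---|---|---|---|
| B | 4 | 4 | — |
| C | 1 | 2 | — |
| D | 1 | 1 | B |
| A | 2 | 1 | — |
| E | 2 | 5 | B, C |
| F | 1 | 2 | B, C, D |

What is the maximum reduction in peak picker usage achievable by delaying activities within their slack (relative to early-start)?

2

Early-start peak: d1:7  d2:5  d3:4  d4:4  d5:6  d6:7  d7:0  d8:0 ⇒ 7.
Leveled (B@1, C@5, D@5, A@1, E@6, F@8): d1:5  d2:5  d3:4  d4:4  d5:3  d6:5  d7:5  d8:2 ⇒ 5.
Reduction 7 − 5 = 2.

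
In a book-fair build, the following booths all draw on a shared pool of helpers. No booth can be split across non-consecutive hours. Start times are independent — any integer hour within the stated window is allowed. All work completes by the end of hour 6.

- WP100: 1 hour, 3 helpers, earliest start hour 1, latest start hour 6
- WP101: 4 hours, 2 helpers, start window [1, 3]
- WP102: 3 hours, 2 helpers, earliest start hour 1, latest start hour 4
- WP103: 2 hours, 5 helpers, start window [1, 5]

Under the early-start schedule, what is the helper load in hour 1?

12

At early start, hour 1 has: WP100, WP101, WP102, WP103.
Demand: 3 + 2 + 2 + 5 = 12.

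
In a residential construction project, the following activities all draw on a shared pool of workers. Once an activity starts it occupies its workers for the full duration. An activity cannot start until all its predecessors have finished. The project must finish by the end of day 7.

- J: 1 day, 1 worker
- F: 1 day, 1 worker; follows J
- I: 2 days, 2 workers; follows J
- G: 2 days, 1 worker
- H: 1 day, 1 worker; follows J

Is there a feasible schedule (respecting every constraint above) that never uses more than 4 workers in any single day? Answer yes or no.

yes

Schedule J@1, F@2, I@3, G@1, H@5: d1:2  d2:2  d3:2  d4:2  d5:1  d6:0  d7:0 — peak 2 ≤ 4.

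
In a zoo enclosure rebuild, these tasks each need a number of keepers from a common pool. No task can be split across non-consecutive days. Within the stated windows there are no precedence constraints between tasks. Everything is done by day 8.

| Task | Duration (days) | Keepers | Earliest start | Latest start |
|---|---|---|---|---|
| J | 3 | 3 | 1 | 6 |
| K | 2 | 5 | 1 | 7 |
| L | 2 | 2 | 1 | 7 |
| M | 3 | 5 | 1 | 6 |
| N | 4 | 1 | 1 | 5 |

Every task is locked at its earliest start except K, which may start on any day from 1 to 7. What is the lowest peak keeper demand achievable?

K@1: d1:16  d2:16  d3:9  d4:1  d5:0  d6:0  d7:0  d8:0 → peak 16
K@2: d1:11  d2:16  d3:14  d4:1  d5:0  d6:0  d7:0  d8:0 → peak 16
K@3: d1:11  d2:11  d3:14  d4:6  d5:0  d6:0  d7:0  d8:0 → peak 14
K@4: d1:11  d2:11  d3:9  d4:6  d5:5  d6:0  d7:0  d8:0 → peak 11
K@5: d1:11  d2:11  d3:9  d4:1  d5:5  d6:5  d7:0  d8:0 → peak 11
K@6: d1:11  d2:11  d3:9  d4:1  d5:0  d6:5  d7:5  d8:0 → peak 11
K@7: d1:11  d2:11  d3:9  d4:1  d5:0  d6:0  d7:5  d8:5 → peak 11
Best is K@4, peak 11.

11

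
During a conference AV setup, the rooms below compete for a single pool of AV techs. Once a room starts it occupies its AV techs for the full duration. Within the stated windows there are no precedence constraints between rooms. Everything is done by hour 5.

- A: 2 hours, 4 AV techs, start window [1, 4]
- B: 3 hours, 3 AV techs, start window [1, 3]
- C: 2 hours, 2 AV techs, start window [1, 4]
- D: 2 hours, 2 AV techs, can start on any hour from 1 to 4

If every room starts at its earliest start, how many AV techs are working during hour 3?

At early start, hour 3 has: B.
Demand: 3 = 3.

3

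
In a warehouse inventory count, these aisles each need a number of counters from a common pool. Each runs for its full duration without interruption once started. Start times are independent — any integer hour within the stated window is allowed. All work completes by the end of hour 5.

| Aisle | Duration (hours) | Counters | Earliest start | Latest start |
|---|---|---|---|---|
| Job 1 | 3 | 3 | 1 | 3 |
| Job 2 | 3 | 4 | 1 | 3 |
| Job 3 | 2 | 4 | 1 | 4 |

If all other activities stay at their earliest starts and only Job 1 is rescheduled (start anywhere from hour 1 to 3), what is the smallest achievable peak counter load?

8

Job 1@1: h1:11  h2:11  h3:7  h4:0  h5:0 → peak 11
Job 1@2: h1:8  h2:11  h3:7  h4:3  h5:0 → peak 11
Job 1@3: h1:8  h2:8  h3:7  h4:3  h5:3 → peak 8
Best is Job 1@3, peak 8.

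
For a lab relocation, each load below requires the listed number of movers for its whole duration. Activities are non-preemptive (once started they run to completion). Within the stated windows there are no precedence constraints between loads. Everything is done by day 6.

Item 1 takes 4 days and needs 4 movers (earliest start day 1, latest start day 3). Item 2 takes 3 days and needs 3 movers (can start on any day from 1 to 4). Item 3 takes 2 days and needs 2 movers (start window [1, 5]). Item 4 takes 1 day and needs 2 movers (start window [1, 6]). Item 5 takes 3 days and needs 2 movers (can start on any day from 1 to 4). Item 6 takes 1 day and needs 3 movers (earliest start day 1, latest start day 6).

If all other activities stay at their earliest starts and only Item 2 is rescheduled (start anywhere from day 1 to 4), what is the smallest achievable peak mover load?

Item 2@1: d1:16  d2:11  d3:9  d4:4  d5:0  d6:0 → peak 16
Item 2@2: d1:13  d2:11  d3:9  d4:7  d5:0  d6:0 → peak 13
Item 2@3: d1:13  d2:8  d3:9  d4:7  d5:3  d6:0 → peak 13
Item 2@4: d1:13  d2:8  d3:6  d4:7  d5:3  d6:3 → peak 13
Best is Item 2@2, peak 13.

13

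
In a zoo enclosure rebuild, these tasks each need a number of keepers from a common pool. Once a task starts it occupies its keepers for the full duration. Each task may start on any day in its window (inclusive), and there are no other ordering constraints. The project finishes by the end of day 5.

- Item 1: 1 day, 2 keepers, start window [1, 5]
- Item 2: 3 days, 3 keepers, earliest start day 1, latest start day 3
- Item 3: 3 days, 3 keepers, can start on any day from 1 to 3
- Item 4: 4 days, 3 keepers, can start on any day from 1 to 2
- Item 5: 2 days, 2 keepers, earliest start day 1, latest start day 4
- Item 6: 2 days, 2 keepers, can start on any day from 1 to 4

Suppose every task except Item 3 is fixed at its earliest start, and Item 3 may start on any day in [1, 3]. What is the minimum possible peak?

12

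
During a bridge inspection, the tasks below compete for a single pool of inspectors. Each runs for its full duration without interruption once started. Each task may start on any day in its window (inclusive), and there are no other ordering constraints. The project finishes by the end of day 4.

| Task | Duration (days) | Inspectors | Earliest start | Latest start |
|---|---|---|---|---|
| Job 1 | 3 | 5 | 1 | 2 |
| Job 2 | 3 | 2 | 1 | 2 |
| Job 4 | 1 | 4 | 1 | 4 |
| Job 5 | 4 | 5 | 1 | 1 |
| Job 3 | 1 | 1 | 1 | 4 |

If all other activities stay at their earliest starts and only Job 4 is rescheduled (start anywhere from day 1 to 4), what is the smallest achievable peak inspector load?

13

Job 4@1: d1:17  d2:12  d3:12  d4:5 → peak 17
Job 4@2: d1:13  d2:16  d3:12  d4:5 → peak 16
Job 4@3: d1:13  d2:12  d3:16  d4:5 → peak 16
Job 4@4: d1:13  d2:12  d3:12  d4:9 → peak 13
Best is Job 4@4, peak 13.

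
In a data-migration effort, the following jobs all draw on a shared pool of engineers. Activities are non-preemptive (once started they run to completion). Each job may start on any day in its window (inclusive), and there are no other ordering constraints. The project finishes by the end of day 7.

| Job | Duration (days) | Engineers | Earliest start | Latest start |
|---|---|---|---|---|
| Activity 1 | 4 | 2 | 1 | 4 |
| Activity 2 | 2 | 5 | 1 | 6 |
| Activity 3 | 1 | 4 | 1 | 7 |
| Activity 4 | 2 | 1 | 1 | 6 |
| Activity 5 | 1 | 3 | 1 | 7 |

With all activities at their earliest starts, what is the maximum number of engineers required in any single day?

Early-start schedule: Activity 1@1, Activity 2@1, Activity 3@1, Activity 4@1, Activity 5@1.
Load per day: day 1: 15, day 2: 8, day 3: 2, day 4: 2, day 5: 0, day 6: 0, day 7: 0.
Peak is 15.

15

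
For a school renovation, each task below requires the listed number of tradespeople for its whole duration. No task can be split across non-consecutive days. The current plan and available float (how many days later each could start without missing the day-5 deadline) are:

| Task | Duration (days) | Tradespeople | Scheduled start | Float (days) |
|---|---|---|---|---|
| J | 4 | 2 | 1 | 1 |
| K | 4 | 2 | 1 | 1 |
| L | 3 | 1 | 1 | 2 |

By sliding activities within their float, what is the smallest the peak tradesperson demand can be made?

Schedule J@1, K@1, L@1: d1:5  d2:5  d3:5  d4:4  d5:0 — peak 5.
No arrangement of the 12 feasible schedules does better.

5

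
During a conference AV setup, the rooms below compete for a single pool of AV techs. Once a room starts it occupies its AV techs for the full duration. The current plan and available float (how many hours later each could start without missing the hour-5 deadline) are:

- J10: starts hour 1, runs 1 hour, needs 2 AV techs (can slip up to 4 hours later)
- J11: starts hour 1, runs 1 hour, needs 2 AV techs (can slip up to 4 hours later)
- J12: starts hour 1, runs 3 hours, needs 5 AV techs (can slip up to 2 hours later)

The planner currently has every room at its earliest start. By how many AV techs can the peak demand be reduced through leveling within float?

4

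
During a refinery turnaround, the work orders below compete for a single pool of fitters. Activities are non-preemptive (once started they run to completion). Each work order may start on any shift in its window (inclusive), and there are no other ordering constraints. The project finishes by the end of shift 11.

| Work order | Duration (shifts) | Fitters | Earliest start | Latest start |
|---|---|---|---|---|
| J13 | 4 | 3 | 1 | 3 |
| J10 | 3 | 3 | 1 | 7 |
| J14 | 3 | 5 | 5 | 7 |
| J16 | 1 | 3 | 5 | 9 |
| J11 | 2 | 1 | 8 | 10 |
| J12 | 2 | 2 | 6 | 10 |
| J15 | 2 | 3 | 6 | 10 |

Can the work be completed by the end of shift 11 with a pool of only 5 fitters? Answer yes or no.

The minimum achievable peak is 6; 5 < 6, so no feasible schedule stays within the cap.

no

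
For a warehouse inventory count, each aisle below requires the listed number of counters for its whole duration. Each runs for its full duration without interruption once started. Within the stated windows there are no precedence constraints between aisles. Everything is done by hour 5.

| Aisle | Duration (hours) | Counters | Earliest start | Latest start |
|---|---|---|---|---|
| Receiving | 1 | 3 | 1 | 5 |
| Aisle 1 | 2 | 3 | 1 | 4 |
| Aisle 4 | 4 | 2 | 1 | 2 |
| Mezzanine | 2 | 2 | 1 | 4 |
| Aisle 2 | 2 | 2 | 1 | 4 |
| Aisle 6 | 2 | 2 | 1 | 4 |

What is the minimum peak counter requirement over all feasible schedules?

7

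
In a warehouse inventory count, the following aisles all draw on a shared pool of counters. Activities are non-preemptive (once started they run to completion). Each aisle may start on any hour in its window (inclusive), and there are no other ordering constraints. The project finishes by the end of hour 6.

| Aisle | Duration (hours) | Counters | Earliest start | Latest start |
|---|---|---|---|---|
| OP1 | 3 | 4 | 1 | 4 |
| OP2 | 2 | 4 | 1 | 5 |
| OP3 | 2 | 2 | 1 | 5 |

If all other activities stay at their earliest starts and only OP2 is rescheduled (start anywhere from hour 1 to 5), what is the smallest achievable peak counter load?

6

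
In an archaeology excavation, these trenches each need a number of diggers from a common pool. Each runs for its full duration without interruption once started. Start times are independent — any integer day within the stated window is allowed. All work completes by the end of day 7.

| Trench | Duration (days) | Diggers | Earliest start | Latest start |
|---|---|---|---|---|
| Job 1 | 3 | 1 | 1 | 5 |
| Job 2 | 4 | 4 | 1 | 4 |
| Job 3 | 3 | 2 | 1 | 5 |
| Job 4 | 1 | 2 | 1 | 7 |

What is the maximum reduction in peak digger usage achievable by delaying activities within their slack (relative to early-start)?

4

Early-start peak: d1:9  d2:7  d3:7  d4:4  d5:0  d6:0  d7:0 ⇒ 9.
Leveled (Job 1@1, Job 2@1, Job 3@5, Job 4@5): d1:5  d2:5  d3:5  d4:4  d5:4  d6:2  d7:2 ⇒ 5.
Reduction 9 − 5 = 4.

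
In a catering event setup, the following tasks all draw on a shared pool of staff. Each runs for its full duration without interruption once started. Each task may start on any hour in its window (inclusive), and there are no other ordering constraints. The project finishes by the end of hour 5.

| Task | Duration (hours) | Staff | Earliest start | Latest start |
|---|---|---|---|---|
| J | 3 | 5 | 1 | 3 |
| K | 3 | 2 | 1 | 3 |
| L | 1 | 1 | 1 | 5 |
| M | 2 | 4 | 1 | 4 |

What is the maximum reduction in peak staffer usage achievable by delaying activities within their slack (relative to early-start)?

5

Early-start peak: h1:12  h2:11  h3:7  h4:0  h5:0 ⇒ 12.
Leveled (J@1, K@1, L@4, M@4): h1:7  h2:7  h3:7  h4:5  h5:4 ⇒ 7.
Reduction 12 − 7 = 5.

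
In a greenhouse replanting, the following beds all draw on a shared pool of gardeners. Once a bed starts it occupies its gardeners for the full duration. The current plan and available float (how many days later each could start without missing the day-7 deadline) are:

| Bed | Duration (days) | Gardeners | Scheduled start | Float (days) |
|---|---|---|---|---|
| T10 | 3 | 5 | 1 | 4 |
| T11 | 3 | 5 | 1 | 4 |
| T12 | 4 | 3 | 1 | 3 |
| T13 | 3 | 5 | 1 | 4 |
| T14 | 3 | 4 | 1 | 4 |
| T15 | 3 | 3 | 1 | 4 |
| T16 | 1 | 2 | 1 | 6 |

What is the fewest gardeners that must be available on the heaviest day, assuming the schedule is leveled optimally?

13

Early-start (T10@1, T11@1, T12@1, T13@1, T14@1, T15@1, T16@1) gives peak 27: d1:27  d2:25  d3:25  d4:3  d5:0  d6:0  d7:0.
Shift T13→4, T14→4, T15→5, T16→7.
Schedule T10@1, T11@1, T12@1, T13@4, T14@4, T15@5, T16@7: d1:13  d2:13  d3:13  d4:12  d5:12  d6:12  d7:5 — peak 13.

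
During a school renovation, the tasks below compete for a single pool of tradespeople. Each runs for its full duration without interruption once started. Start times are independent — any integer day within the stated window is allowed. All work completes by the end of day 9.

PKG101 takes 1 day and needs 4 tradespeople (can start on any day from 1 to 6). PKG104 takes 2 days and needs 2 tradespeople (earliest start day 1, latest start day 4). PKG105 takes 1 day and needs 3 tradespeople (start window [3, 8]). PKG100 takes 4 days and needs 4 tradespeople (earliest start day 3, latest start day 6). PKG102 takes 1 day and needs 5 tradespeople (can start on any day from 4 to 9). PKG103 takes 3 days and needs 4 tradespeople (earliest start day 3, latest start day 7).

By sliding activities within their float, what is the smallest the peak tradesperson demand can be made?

8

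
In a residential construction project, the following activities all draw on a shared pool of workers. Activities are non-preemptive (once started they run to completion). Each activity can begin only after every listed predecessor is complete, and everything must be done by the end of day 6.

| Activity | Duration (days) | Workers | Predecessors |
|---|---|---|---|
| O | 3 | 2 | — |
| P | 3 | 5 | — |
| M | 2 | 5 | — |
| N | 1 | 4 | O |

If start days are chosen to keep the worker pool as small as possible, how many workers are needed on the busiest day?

Early-start (O@1, P@1, M@1, N@4) gives peak 12: d1:12  d2:12  d3:7  d4:4  d5:0  d6:0.
Shift M→4, N→6.
Schedule O@1, P@1, M@4, N@6: d1:7  d2:7  d3:7  d4:5  d5:5  d6:4 — peak 7.

7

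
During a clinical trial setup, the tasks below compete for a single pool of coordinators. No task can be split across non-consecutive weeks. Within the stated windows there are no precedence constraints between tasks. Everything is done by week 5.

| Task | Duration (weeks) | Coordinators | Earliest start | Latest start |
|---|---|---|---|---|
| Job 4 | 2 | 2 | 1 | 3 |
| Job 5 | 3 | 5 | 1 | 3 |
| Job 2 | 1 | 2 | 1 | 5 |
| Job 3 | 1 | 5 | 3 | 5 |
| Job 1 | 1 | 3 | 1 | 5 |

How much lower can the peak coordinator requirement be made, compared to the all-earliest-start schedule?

Early-start peak: w1:12  w2:7  w3:10  w4:0  w5:0 ⇒ 12.
Leveled (Job 4@1, Job 5@1, Job 2@3, Job 3@4, Job 1@5): w1:7  w2:7  w3:7  w4:5  w5:3 ⇒ 7.
Reduction 12 − 7 = 5.

5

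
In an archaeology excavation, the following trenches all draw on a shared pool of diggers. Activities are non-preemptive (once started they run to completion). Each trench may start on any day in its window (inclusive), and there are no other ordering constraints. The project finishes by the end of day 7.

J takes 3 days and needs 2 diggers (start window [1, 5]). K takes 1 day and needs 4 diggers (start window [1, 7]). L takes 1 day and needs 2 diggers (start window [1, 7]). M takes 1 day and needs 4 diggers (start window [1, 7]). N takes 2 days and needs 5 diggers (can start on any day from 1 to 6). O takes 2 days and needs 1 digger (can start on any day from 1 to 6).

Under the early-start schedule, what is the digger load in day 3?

At early start, day 3 has: J.
Demand: 2 = 2.

2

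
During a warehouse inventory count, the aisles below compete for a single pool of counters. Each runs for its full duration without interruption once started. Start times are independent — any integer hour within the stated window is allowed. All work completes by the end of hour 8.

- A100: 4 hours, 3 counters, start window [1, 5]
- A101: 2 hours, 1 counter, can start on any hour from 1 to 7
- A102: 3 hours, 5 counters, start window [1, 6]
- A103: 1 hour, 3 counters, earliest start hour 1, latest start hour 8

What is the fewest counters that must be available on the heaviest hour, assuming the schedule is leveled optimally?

5

Early-start (A100@1, A101@1, A102@1, A103@1) gives peak 12: h1:12  h2:9  h3:8  h4:3  h5:0  h6:0  h7:0  h8:0.
Shift A102→5, A103→8.
Schedule A100@1, A101@1, A102@5, A103@8: h1:4  h2:4  h3:3  h4:3  h5:5  h6:5  h7:5  h8:3 — peak 5.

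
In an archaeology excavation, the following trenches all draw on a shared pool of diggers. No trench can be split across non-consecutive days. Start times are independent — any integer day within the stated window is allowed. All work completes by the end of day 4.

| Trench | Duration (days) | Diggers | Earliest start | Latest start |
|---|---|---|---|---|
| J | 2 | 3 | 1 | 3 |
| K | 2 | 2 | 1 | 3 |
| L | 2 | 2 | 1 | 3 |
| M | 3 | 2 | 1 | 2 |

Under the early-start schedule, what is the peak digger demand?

Early-start schedule: J@1, K@1, L@1, M@1.
Load per day: day 1: 9, day 2: 9, day 3: 2, day 4: 0.
Peak is 9.

9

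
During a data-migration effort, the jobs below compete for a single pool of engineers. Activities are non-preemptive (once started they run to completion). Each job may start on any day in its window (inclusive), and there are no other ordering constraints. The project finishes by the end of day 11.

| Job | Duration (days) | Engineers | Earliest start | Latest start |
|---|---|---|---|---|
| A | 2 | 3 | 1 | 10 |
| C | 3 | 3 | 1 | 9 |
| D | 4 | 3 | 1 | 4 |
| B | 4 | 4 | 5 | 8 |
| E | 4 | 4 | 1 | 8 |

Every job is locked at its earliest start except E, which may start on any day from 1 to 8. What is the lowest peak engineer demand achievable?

9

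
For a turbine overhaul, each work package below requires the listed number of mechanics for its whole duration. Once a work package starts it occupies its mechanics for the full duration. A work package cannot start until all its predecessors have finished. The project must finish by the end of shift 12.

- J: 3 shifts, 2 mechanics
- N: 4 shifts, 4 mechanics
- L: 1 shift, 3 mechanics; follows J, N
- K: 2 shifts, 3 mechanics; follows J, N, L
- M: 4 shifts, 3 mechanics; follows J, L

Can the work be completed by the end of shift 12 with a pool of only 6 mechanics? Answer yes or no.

yes

Schedule J@1, N@1, L@5, K@6, M@6: s1:6  s2:6  s3:6  s4:4  s5:3  s6:6  s7:6  s8:3  s9:3  s10:0  s11:0  s12:0 — peak 6 ≤ 6.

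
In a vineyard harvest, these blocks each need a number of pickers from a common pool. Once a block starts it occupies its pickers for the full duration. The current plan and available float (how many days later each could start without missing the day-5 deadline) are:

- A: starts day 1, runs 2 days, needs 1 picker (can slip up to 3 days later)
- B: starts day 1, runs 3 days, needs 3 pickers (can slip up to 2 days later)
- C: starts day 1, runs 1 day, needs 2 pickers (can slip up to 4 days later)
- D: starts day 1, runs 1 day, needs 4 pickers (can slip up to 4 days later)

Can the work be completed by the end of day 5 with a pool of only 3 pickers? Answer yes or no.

Total picker-days = 17; over 5 days the average is 17/5 > 3, so some day must exceed 3.

no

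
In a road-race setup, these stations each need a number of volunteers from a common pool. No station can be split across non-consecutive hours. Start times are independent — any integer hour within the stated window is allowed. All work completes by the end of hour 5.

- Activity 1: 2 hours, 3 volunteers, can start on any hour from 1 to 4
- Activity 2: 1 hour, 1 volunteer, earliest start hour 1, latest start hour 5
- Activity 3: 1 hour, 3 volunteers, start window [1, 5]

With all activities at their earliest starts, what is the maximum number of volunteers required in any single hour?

Early-start schedule: Activity 1@1, Activity 2@1, Activity 3@1.
Load per hour: hour 1: 7, hour 2: 3, hour 3: 0, hour 4: 0, hour 5: 0.
Peak is 7.

7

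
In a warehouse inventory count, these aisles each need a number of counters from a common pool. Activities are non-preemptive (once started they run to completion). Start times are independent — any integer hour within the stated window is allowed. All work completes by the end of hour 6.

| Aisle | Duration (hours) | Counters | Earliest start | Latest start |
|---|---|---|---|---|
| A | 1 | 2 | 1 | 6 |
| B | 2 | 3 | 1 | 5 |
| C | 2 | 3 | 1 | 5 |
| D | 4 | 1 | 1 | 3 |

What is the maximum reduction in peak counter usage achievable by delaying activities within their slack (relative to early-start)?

5

Early-start peak: h1:9  h2:7  h3:1  h4:1  h5:0  h6:0 ⇒ 9.
Leveled (A@1, B@2, C@4, D@1): h1:3  h2:4  h3:4  h4:4  h5:3  h6:0 ⇒ 4.
Reduction 9 − 4 = 5.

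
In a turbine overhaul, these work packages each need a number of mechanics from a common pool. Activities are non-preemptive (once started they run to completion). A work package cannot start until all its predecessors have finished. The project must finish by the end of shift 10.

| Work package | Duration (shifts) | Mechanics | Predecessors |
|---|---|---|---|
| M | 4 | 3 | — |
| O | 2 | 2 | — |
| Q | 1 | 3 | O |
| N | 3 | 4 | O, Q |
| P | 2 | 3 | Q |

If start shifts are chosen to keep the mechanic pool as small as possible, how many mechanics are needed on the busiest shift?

5

Early-start (M@1, O@1, Q@3, N@4, P@4) gives peak 10: s1:5  s2:5  s3:6  s4:10  s5:7  s6:4  s7:0  s8:0  s9:0  s10:0.
Shift Q→5, N→6, P→9.
Schedule M@1, O@1, Q@5, N@6, P@9: s1:5  s2:5  s3:3  s4:3  s5:3  s6:4  s7:4  s8:4  s9:3  s10:3 — peak 5.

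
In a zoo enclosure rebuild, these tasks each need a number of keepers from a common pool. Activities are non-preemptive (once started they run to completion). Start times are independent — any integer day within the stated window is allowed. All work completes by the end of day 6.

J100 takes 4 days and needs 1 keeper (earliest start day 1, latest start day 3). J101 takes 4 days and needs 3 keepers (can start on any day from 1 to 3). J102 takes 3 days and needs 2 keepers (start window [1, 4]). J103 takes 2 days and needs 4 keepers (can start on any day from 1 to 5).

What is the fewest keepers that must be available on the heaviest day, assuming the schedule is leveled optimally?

Early-start (J100@1, J101@1, J102@1, J103@1) gives peak 10: d1:10  d2:10  d3:6  d4:4  d5:0  d6:0.
Shift J103→5.
Schedule J100@1, J101@1, J102@1, J103@5: d1:6  d2:6  d3:6  d4:4  d5:4  d6:4 — peak 6.

6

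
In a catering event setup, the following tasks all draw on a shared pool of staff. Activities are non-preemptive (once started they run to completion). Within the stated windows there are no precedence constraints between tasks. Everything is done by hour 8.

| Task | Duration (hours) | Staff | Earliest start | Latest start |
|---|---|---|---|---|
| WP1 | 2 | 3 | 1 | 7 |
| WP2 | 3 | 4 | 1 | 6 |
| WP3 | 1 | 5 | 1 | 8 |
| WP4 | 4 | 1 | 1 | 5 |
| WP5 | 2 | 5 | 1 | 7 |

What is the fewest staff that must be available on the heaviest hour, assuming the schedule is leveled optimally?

5

Early-start (WP1@1, WP2@1, WP3@1, WP4@1, WP5@1) gives peak 18: h1:18  h2:13  h3:5  h4:1  h5:0  h6:0  h7:0  h8:0.
Shift WP2→3, WP3→6, WP5→7.
Schedule WP1@1, WP2@3, WP3@6, WP4@1, WP5@7: h1:4  h2:4  h3:5  h4:5  h5:4  h6:5  h7:5  h8:5 — peak 5.
Total staffer-hours = 37 over 8 hours ⇒ peak ≥ ⌈37/8⌉ = 5, so 5 is optimal.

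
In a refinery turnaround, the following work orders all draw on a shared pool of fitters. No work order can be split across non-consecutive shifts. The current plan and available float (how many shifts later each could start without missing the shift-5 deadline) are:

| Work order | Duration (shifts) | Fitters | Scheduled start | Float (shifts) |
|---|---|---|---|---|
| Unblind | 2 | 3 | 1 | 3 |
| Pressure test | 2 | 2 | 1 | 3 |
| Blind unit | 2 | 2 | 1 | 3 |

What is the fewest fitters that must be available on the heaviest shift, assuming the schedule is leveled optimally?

4

Early-start (Unblind@1, Pressure test@1, Blind unit@1) gives peak 7: s1:7  s2:7  s3:0  s4:0  s5:0.
Shift Pressure test→3, Blind unit→3.
Schedule Unblind@1, Pressure test@3, Blind unit@3: s1:3  s2:3  s3:4  s4:4  s5:0 — peak 4.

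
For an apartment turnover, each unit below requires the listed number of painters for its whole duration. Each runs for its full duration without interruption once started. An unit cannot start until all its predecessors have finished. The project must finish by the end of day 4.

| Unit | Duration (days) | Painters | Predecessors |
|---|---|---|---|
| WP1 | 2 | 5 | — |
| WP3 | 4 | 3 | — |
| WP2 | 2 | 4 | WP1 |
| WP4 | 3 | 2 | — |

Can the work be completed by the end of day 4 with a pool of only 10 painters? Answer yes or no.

Schedule WP1@1, WP3@1, WP2@3, WP4@1: d1:10  d2:10  d3:9  d4:7 — peak 10 ≤ 10.

yes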